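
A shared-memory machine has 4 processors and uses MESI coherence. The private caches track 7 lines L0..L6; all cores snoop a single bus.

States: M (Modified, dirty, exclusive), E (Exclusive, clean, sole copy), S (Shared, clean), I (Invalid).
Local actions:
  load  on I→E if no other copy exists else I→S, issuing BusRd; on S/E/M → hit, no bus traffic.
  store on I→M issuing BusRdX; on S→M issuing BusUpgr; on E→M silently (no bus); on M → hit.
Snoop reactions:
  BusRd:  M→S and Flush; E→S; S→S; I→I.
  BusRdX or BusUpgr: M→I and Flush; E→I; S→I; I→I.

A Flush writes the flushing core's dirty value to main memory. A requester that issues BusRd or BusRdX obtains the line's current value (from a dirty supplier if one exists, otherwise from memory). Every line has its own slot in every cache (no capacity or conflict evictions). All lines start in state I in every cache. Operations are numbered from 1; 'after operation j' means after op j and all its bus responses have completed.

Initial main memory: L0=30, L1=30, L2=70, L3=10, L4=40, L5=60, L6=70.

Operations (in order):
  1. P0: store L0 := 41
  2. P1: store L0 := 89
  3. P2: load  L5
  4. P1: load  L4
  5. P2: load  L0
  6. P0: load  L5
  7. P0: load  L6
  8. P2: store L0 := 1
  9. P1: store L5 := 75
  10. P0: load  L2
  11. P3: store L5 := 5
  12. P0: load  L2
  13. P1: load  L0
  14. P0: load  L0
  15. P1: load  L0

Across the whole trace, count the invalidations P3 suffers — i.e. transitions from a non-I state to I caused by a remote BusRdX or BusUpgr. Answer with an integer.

step 1: P0: store L0 := 41  ⟶  MIII  (L0)  txn=BusRdX  M[L0]=30
step 2: P1: store L0 := 89  ⟶  IMII  (L0)  txn=BusRdX+Flush  M[L0]=41
step 3: P2: load  L5  ⟶  IIEI  (L5)  txn=BusRd  M[L5]=60
step 4: P1: load  L4  ⟶  IEII  (L4)  txn=BusRd  M[L4]=40
step 5: P2: load  L0  ⟶  ISSI  (L0)  txn=BusRd+Flush  M[L0]=89
step 6: P0: load  L5  ⟶  SISI  (L5)  txn=BusRd  M[L5]=60
step 7: P0: load  L6  ⟶  EIII  (L6)  txn=BusRd  M[L6]=70
step 8: P2: store L0 := 1  ⟶  IIMI  (L0)  txn=BusUpgr  M[L0]=89
step 9: P1: store L5 := 75  ⟶  IMII  (L5)  txn=BusRdX  M[L5]=60
step 10: P0: load  L2  ⟶  EIII  (L2)  txn=BusRd  M[L2]=70
step 11: P3: store L5 := 5  ⟶  IIIM  (L5)  txn=BusRdX+Flush  M[L5]=75
step 12: P0: load  L2  ⟶  EIII  (L2)  txn=∅  M[L2]=70
step 13: P1: load  L0  ⟶  ISSI  (L0)  txn=BusRd+Flush  M[L0]=1
step 14: P0: load  L0  ⟶  SSSI  (L0)  txn=BusRd  M[L0]=1
step 15: P1: load  L0  ⟶  SSSI  (L0)  txn=∅  M[L0]=1

invalidations = 0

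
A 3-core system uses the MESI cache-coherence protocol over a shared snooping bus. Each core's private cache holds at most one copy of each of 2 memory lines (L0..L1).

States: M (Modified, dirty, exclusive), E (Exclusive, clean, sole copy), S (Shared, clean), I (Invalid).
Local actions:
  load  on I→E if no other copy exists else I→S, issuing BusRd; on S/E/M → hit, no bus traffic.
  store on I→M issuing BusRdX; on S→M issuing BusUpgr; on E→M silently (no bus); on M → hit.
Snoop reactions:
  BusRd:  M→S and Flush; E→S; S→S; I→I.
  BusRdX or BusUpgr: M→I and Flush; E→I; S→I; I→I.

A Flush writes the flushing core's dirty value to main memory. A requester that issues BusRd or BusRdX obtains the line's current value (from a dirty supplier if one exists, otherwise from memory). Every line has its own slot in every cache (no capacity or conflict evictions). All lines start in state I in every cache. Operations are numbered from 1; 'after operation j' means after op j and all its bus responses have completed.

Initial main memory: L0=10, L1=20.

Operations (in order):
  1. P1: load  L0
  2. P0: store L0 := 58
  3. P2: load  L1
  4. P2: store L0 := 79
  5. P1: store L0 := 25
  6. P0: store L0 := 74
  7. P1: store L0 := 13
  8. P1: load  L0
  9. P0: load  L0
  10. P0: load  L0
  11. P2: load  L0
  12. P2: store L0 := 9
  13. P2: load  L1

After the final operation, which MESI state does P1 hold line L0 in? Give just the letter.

state = I

  op1 P1: load  L0 → I/E/I on L0; bus BusRd; mem=10
  op2 P0: store L0 := 58 → M/I/I on L0; bus BusRdX; mem=10
  op3 P2: load  L1 → I/I/E on L1; bus BusRd; mem=20
  op4 P2: store L0 := 79 → I/I/M on L0; bus BusRdX Flush; mem=58
  op5 P1: store L0 := 25 → I/M/I on L0; bus BusRdX Flush; mem=79
  op6 P0: store L0 := 74 → M/I/I on L0; bus BusRdX Flush; mem=25
  op7 P1: store L0 := 13 → I/M/I on L0; bus BusRdX Flush; mem=74
  op8 P1: load  L0 → I/M/I on L0; bus (none); mem=74
  op9 P0: load  L0 → S/S/I on L0; bus BusRd Flush; mem=13
  op10 P0: load  L0 → S/S/I on L0; bus (none); mem=13
  op11 P2: load  L0 → S/S/S on L0; bus BusRd; mem=13
  op12 P2: store L0 := 9 → I/I/M on L0; bus BusUpgr; mem=13
  op13 P2: load  L1 → I/I/E on L1; bus (none); mem=20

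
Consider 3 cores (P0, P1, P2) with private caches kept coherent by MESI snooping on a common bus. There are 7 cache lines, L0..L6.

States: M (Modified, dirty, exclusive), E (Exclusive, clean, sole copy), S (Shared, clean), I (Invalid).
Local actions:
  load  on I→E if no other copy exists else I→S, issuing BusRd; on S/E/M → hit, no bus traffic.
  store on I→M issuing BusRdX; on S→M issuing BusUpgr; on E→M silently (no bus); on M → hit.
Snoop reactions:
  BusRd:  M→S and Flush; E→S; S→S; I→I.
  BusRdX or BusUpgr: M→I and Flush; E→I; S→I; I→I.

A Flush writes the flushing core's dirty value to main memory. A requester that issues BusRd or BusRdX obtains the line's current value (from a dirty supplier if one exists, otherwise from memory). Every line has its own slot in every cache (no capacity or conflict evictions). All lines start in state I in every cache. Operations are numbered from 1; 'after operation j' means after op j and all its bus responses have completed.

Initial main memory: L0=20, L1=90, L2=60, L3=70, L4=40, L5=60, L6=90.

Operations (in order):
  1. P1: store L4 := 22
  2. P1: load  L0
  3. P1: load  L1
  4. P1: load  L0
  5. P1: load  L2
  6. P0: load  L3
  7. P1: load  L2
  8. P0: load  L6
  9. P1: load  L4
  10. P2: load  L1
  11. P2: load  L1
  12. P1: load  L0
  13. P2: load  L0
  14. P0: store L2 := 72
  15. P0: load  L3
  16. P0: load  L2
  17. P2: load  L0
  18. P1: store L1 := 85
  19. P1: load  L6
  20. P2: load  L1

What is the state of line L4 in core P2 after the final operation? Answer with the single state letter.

state = I

[1] P1: store L4 := 22 | P0:I, P1:M(22), P2:I | bus: BusRdX
[2] P1: load  L0 | P0:I, P1:E(20), P2:I | bus: BusRd
[3] P1: load  L1 | P0:I, P1:E(90), P2:I | bus: BusRd
[4] P1: load  L0 | P0:I, P1:E(20), P2:I | bus: none
[5] P1: load  L2 | P0:I, P1:E(60), P2:I | bus: BusRd
[6] P0: load  L3 | P0:E(70), P1:I, P2:I | bus: BusRd
[7] P1: load  L2 | P0:I, P1:E(60), P2:I | bus: none
[8] P0: load  L6 | P0:E(90), P1:I, P2:I | bus: BusRd
[9] P1: load  L4 | P0:I, P1:M(22), P2:I | bus: none
[10] P2: load  L1 | P0:I, P1:S(90), P2:S(90) | bus: BusRd
[11] P2: load  L1 | P0:I, P1:S(90), P2:S(90) | bus: none
[12] P1: load  L0 | P0:I, P1:E(20), P2:I | bus: none
[13] P2: load  L0 | P0:I, P1:S(20), P2:S(20) | bus: BusRd
[14] P0: store L2 := 72 | P0:M(72), P1:I, P2:I | bus: BusRdX
[15] P0: load  L3 | P0:E(70), P1:I, P2:I | bus: none
[16] P0: load  L2 | P0:M(72), P1:I, P2:I | bus: none
[17] P2: load  L0 | P0:I, P1:S(20), P2:S(20) | bus: none
[18] P1: store L1 := 85 | P0:I, P1:M(85), P2:I | bus: BusUpgr
[19] P1: load  L6 | P0:S(90), P1:S(90), P2:I | bus: BusRd
[20] P2: load  L1 | P0:I, P1:S(85), P2:S(85) | bus: BusRd,Flush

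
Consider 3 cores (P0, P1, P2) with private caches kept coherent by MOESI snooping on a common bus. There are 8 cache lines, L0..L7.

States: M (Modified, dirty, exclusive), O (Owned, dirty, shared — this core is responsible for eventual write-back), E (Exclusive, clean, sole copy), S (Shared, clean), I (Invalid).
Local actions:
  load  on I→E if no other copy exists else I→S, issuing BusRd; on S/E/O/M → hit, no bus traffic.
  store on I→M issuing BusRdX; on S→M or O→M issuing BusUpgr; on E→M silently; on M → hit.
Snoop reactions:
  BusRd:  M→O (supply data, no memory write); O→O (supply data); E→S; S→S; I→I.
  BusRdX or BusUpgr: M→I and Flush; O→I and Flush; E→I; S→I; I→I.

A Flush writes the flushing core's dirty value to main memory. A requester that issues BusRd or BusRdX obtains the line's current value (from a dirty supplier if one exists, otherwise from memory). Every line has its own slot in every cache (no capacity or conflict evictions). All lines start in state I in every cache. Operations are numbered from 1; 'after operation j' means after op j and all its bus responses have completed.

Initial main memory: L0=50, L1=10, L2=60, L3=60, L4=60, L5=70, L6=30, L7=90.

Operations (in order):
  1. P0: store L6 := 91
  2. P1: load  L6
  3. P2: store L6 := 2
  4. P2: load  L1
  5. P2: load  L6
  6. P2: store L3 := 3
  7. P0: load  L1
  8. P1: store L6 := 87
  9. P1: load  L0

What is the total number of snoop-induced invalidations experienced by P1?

  op1 P0: store L6 := 91 → M/I/I on L6; bus BusRdX; mem=30
  op2 P1: load  L6 → O/S/I on L6; bus BusRd; mem=30
  op3 P2: store L6 := 2 → I/I/M on L6; bus BusRdX Flush; mem=91
  op4 P2: load  L1 → I/I/E on L1; bus BusRd; mem=10
  op5 P2: load  L6 → I/I/M on L6; bus (none); mem=91
  op6 P2: store L3 := 3 → I/I/M on L3; bus BusRdX; mem=60
  op7 P0: load  L1 → S/I/S on L1; bus BusRd; mem=10
  op8 P1: store L6 := 87 → I/M/I on L6; bus BusRdX Flush; mem=2
  op9 P1: load  L0 → I/E/I on L0; bus BusRd; mem=50

invalidations = 1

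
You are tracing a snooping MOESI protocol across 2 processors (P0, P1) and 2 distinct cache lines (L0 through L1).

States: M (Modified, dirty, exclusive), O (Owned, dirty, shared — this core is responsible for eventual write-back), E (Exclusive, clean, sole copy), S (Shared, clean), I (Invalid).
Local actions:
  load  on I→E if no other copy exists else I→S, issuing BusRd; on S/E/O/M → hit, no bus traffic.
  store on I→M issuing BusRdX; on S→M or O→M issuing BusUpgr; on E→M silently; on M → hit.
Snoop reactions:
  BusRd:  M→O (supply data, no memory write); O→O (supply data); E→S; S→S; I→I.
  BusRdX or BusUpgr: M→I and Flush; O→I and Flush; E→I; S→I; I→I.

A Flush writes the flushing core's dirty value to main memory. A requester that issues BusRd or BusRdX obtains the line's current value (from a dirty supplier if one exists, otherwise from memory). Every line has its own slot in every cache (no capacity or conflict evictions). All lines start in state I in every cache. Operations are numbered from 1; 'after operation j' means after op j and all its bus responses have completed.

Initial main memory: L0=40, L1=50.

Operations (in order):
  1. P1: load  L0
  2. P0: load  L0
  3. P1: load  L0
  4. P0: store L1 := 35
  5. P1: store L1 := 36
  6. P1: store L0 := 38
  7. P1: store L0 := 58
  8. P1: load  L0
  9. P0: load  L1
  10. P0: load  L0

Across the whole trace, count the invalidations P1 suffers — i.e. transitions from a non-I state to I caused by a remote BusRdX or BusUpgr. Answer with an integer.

  op1 P1: load  L0 → I/E on L0; bus BusRd; mem=40
  op2 P0: load  L0 → S/S on L0; bus BusRd; mem=40
  op3 P1: load  L0 → S/S on L0; bus (none); mem=40
  op4 P0: store L1 := 35 → M/I on L1; bus BusRdX; mem=50
  op5 P1: store L1 := 36 → I/M on L1; bus BusRdX Flush; mem=35
  op6 P1: store L0 := 38 → I/M on L0; bus BusUpgr; mem=40
  op7 P1: store L0 := 58 → I/M on L0; bus (none); mem=40
  op8 P1: load  L0 → I/M on L0; bus (none); mem=40
  op9 P0: load  L1 → S/O on L1; bus BusRd; mem=35
  op10 P0: load  L0 → S/O on L0; bus BusRd; mem=40

invalidations = 0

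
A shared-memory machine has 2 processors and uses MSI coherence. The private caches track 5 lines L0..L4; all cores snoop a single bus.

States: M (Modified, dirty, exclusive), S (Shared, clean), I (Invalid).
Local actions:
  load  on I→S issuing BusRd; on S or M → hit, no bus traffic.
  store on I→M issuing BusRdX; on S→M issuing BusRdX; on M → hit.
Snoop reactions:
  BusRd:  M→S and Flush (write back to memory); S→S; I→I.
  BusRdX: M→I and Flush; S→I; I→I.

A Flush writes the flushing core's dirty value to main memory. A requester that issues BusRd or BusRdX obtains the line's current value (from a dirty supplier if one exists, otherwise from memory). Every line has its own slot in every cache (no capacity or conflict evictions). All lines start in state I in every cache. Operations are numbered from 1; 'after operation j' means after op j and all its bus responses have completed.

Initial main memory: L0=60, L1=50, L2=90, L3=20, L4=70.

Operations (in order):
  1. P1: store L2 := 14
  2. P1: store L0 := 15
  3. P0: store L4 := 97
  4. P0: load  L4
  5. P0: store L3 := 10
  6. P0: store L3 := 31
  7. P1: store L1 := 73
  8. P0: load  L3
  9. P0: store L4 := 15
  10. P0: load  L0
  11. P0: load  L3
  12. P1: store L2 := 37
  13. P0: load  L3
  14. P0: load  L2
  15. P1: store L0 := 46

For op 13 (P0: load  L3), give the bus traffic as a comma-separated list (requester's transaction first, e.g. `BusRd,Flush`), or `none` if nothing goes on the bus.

[1] P1: store L2 := 14 | P0:I, P1:M(14) | bus: BusRdX
[2] P1: store L0 := 15 | P0:I, P1:M(15) | bus: BusRdX
[3] P0: store L4 := 97 | P0:M(97), P1:I | bus: BusRdX
[4] P0: load  L4 | P0:M(97), P1:I | bus: none
[5] P0: store L3 := 10 | P0:M(10), P1:I | bus: BusRdX
[6] P0: store L3 := 31 | P0:M(31), P1:I | bus: none
[7] P1: store L1 := 73 | P0:I, P1:M(73) | bus: BusRdX
[8] P0: load  L3 | P0:M(31), P1:I | bus: none
[9] P0: store L4 := 15 | P0:M(15), P1:I | bus: none
[10] P0: load  L0 | P0:S(15), P1:S(15) | bus: BusRd,Flush
[11] P0: load  L3 | P0:M(31), P1:I | bus: none
[12] P1: store L2 := 37 | P0:I, P1:M(37) | bus: none
[13] P0: load  L3 | P0:M(31), P1:I | bus: none
[14] P0: load  L2 | P0:S(37), P1:S(37) | bus: BusRd,Flush
[15] P1: store L0 := 46 | P0:I, P1:M(46) | bus: BusRdX

bus = none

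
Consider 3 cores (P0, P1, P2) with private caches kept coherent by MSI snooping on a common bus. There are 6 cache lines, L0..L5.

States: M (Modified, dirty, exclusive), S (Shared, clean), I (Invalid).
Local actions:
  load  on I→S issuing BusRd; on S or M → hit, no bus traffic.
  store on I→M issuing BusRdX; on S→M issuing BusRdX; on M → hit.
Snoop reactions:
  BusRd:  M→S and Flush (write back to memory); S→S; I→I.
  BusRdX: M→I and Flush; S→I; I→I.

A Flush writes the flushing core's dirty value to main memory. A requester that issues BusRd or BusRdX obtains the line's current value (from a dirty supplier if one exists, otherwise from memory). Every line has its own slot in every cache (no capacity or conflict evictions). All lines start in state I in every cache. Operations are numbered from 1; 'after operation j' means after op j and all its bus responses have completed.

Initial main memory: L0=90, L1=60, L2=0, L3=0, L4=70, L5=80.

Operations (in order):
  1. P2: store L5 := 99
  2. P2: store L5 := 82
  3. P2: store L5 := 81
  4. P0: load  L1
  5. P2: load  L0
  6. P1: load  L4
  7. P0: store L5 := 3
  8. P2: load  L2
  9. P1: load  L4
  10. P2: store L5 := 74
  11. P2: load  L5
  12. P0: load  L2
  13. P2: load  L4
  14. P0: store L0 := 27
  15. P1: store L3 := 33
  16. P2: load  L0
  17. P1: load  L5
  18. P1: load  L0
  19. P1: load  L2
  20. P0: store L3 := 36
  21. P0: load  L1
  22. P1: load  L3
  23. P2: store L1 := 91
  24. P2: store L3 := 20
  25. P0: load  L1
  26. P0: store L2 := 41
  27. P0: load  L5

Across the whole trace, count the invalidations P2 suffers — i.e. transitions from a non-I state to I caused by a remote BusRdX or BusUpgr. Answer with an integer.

invalidations = 3

  op1 P2: store L5 := 99 → I/I/M on L5; bus BusRdX; mem=80
  op2 P2: store L5 := 82 → I/I/M on L5; bus (none); mem=80
  op3 P2: store L5 := 81 → I/I/M on L5; bus (none); mem=80
  op4 P0: load  L1 → S/I/I on L1; bus BusRd; mem=60
  op5 P2: load  L0 → I/I/S on L0; bus BusRd; mem=90
  op6 P1: load  L4 → I/S/I on L4; bus BusRd; mem=70
  op7 P0: store L5 := 3 → M/I/I on L5; bus BusRdX Flush; mem=81
  op8 P2: load  L2 → I/I/S on L2; bus BusRd; mem=0
  op9 P1: load  L4 → I/S/I on L4; bus (none); mem=70
  op10 P2: store L5 := 74 → I/I/M on L5; bus BusRdX Flush; mem=3
  op11 P2: load  L5 → I/I/M on L5; bus (none); mem=3
  op12 P0: load  L2 → S/I/S on L2; bus BusRd; mem=0
  op13 P2: load  L4 → I/S/S on L4; bus BusRd; mem=70
  op14 P0: store L0 := 27 → M/I/I on L0; bus BusRdX; mem=90
  op15 P1: store L3 := 33 → I/M/I on L3; bus BusRdX; mem=0
  op16 P2: load  L0 → S/I/S on L0; bus BusRd Flush; mem=27
  op17 P1: load  L5 → I/S/S on L5; bus BusRd Flush; mem=74
  op18 P1: load  L0 → S/S/S on L0; bus BusRd; mem=27
  op19 P1: load  L2 → S/S/S on L2; bus BusRd; mem=0
  op20 P0: store L3 := 36 → M/I/I on L3; bus BusRdX Flush; mem=33
  op21 P0: load  L1 → S/I/I on L1; bus (none); mem=60
  op22 P1: load  L3 → S/S/I on L3; bus BusRd Flush; mem=36
  op23 P2: store L1 := 91 → I/I/M on L1; bus BusRdX; mem=60
  op24 P2: store L3 := 20 → I/I/M on L3; bus BusRdX; mem=36
  op25 P0: load  L1 → S/I/S on L1; bus BusRd Flush; mem=91
  op26 P0: store L2 := 41 → M/I/I on L2; bus BusRdX; mem=0
  op27 P0: load  L5 → S/S/S on L5; bus BusRd; mem=74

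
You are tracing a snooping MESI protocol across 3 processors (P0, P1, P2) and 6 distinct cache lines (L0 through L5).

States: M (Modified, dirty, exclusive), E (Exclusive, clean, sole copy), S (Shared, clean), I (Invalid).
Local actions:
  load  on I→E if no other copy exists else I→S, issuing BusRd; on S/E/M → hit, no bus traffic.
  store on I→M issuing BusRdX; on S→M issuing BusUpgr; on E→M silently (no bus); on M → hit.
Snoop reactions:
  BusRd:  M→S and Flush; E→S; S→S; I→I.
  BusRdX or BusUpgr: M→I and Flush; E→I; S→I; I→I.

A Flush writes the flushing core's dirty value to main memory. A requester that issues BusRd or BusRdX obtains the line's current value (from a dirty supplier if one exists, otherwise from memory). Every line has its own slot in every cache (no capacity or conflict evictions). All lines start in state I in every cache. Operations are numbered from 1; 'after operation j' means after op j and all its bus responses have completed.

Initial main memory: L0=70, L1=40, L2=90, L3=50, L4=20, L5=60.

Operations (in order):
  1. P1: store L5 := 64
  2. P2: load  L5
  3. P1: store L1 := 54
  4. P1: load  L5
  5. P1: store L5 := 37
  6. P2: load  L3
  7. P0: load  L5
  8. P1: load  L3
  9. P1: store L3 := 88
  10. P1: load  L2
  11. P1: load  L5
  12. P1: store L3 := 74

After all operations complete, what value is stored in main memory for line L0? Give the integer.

memory[L0] = 70

[1] P1: store L5 := 64 | P0:I, P1:M(64), P2:I | bus: BusRdX
[2] P2: load  L5 | P0:I, P1:S(64), P2:S(64) | bus: BusRd,Flush
[3] P1: store L1 := 54 | P0:I, P1:M(54), P2:I | bus: BusRdX
[4] P1: load  L5 | P0:I, P1:S(64), P2:S(64) | bus: none
[5] P1: store L5 := 37 | P0:I, P1:M(37), P2:I | bus: BusUpgr
[6] P2: load  L3 | P0:I, P1:I, P2:E(50) | bus: BusRd
[7] P0: load  L5 | P0:S(37), P1:S(37), P2:I | bus: BusRd,Flush
[8] P1: load  L3 | P0:I, P1:S(50), P2:S(50) | bus: BusRd
[9] P1: store L3 := 88 | P0:I, P1:M(88), P2:I | bus: BusUpgr
[10] P1: load  L2 | P0:I, P1:E(90), P2:I | bus: BusRd
[11] P1: load  L5 | P0:S(37), P1:S(37), P2:I | bus: none
[12] P1: store L3 := 74 | P0:I, P1:M(74), P2:I | bus: none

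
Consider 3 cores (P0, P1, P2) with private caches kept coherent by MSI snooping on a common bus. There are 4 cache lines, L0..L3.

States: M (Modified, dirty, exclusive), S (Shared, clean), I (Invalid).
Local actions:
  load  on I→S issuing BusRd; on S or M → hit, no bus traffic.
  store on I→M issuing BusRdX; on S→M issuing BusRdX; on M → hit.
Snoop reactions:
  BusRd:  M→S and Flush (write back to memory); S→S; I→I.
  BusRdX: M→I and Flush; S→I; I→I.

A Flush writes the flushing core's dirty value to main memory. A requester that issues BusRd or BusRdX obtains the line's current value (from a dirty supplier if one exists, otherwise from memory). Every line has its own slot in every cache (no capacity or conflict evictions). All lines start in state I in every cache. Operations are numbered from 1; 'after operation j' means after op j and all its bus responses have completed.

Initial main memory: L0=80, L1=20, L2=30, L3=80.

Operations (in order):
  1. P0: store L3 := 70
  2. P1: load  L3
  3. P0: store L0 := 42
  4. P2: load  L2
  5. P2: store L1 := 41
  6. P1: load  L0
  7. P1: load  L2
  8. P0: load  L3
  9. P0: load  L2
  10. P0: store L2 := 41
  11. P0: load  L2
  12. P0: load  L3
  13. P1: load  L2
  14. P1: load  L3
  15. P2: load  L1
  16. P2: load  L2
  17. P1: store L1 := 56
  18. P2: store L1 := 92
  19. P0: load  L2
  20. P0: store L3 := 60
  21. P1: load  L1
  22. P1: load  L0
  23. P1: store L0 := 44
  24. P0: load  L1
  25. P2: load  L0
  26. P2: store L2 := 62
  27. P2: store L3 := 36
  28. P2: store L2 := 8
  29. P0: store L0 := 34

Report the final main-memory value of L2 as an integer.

memory[L2] = 41

step 1: P0: store L3 := 70  ⟶  MII  (L3)  txn=BusRdX  M[L3]=80
step 2: P1: load  L3  ⟶  SSI  (L3)  txn=BusRd+Flush  M[L3]=70
step 3: P0: store L0 := 42  ⟶  MII  (L0)  txn=BusRdX  M[L0]=80
step 4: P2: load  L2  ⟶  IIS  (L2)  txn=BusRd  M[L2]=30
step 5: P2: store L1 := 41  ⟶  IIM  (L1)  txn=BusRdX  M[L1]=20
step 6: P1: load  L0  ⟶  SSI  (L0)  txn=BusRd+Flush  M[L0]=42
step 7: P1: load  L2  ⟶  ISS  (L2)  txn=BusRd  M[L2]=30
step 8: P0: load  L3  ⟶  SSI  (L3)  txn=∅  M[L3]=70
step 9: P0: load  L2  ⟶  SSS  (L2)  txn=BusRd  M[L2]=30
step 10: P0: store L2 := 41  ⟶  MII  (L2)  txn=BusRdX  M[L2]=30
step 11: P0: load  L2  ⟶  MII  (L2)  txn=∅  M[L2]=30
step 12: P0: load  L3  ⟶  SSI  (L3)  txn=∅  M[L3]=70
step 13: P1: load  L2  ⟶  SSI  (L2)  txn=BusRd+Flush  M[L2]=41
step 14: P1: load  L3  ⟶  SSI  (L3)  txn=∅  M[L3]=70
step 15: P2: load  L1  ⟶  IIM  (L1)  txn=∅  M[L1]=20
step 16: P2: load  L2  ⟶  SSS  (L2)  txn=BusRd  M[L2]=41
step 17: P1: store L1 := 56  ⟶  IMI  (L1)  txn=BusRdX+Flush  M[L1]=41
step 18: P2: store L1 := 92  ⟶  IIM  (L1)  txn=BusRdX+Flush  M[L1]=56
step 19: P0: load  L2  ⟶  SSS  (L2)  txn=∅  M[L2]=41
step 20: P0: store L3 := 60  ⟶  MII  (L3)  txn=BusRdX  M[L3]=70
step 21: P1: load  L1  ⟶  ISS  (L1)  txn=BusRd+Flush  M[L1]=92
step 22: P1: load  L0  ⟶  SSI  (L0)  txn=∅  M[L0]=42
step 23: P1: store L0 := 44  ⟶  IMI  (L0)  txn=BusRdX  M[L0]=42
step 24: P0: load  L1  ⟶  SSS  (L1)  txn=BusRd  M[L1]=92
step 25: P2: load  L0  ⟶  ISS  (L0)  txn=BusRd+Flush  M[L0]=44
step 26: P2: store L2 := 62  ⟶  IIM  (L2)  txn=BusRdX  M[L2]=41
step 27: P2: store L3 := 36  ⟶  IIM  (L3)  txn=BusRdX+Flush  M[L3]=60
step 28: P2: store L2 := 8  ⟶  IIM  (L2)  txn=∅  M[L2]=41
step 29: P0: store L0 := 34  ⟶  MII  (L0)  txn=BusRdX  M[L0]=44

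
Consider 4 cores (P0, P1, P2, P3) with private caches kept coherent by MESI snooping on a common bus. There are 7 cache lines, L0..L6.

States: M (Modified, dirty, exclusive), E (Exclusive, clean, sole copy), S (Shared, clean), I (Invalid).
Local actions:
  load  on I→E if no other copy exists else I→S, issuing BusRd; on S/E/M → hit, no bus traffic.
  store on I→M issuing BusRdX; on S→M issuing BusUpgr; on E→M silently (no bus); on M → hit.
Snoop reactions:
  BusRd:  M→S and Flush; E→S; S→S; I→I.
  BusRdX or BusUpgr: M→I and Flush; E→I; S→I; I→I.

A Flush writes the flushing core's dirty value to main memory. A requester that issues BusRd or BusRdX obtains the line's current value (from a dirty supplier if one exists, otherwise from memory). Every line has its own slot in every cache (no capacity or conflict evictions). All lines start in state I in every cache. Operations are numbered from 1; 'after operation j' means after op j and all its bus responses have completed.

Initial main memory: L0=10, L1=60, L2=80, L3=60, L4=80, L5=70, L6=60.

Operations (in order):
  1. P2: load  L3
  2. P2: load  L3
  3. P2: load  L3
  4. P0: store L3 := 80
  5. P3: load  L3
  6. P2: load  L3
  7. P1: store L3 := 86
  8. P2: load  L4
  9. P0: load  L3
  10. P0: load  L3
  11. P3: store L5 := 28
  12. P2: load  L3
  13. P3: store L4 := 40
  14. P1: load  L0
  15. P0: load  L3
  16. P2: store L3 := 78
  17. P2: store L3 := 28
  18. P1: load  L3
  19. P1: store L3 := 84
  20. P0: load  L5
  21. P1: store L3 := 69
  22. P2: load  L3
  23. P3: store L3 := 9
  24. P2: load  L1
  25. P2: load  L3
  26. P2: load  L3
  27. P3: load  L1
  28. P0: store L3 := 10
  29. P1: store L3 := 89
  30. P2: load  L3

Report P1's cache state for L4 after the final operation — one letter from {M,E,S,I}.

state = I

  op1 P2: load  L3 → I/I/E/I on L3; bus BusRd; mem=60
  op2 P2: load  L3 → I/I/E/I on L3; bus (none); mem=60
  op3 P2: load  L3 → I/I/E/I on L3; bus (none); mem=60
  op4 P0: store L3 := 80 → M/I/I/I on L3; bus BusRdX; mem=60
  op5 P3: load  L3 → S/I/I/S on L3; bus BusRd Flush; mem=80
  op6 P2: load  L3 → S/I/S/S on L3; bus BusRd; mem=80
  op7 P1: store L3 := 86 → I/M/I/I on L3; bus BusRdX; mem=80
  op8 P2: load  L4 → I/I/E/I on L4; bus BusRd; mem=80
  op9 P0: load  L3 → S/S/I/I on L3; bus BusRd Flush; mem=86
  op10 P0: load  L3 → S/S/I/I on L3; bus (none); mem=86
  op11 P3: store L5 := 28 → I/I/I/M on L5; bus BusRdX; mem=70
  op12 P2: load  L3 → S/S/S/I on L3; bus BusRd; mem=86
  op13 P3: store L4 := 40 → I/I/I/M on L4; bus BusRdX; mem=80
  op14 P1: load  L0 → I/E/I/I on L0; bus BusRd; mem=10
  op15 P0: load  L3 → S/S/S/I on L3; bus (none); mem=86
  op16 P2: store L3 := 78 → I/I/M/I on L3; bus BusUpgr; mem=86
  op17 P2: store L3 := 28 → I/I/M/I on L3; bus (none); mem=86
  op18 P1: load  L3 → I/S/S/I on L3; bus BusRd Flush; mem=28
  op19 P1: store L3 := 84 → I/M/I/I on L3; bus BusUpgr; mem=28
  op20 P0: load  L5 → S/I/I/S on L5; bus BusRd Flush; mem=28
  op21 P1: store L3 := 69 → I/M/I/I on L3; bus (none); mem=28
  op22 P2: load  L3 → I/S/S/I on L3; bus BusRd Flush; mem=69
  op23 P3: store L3 := 9 → I/I/I/M on L3; bus BusRdX; mem=69
  op24 P2: load  L1 → I/I/E/I on L1; bus BusRd; mem=60
  op25 P2: load  L3 → I/I/S/S on L3; bus BusRd Flush; mem=9
  op26 P2: load  L3 → I/I/S/S on L3; bus (none); mem=9
  op27 P3: load  L1 → I/I/S/S on L1; bus BusRd; mem=60
  op28 P0: store L3 := 10 → M/I/I/I on L3; bus BusRdX; mem=9
  op29 P1: store L3 := 89 → I/M/I/I on L3; bus BusRdX Flush; mem=10
  op30 P2: load  L3 → I/S/S/I on L3; bus BusRd Flush; mem=89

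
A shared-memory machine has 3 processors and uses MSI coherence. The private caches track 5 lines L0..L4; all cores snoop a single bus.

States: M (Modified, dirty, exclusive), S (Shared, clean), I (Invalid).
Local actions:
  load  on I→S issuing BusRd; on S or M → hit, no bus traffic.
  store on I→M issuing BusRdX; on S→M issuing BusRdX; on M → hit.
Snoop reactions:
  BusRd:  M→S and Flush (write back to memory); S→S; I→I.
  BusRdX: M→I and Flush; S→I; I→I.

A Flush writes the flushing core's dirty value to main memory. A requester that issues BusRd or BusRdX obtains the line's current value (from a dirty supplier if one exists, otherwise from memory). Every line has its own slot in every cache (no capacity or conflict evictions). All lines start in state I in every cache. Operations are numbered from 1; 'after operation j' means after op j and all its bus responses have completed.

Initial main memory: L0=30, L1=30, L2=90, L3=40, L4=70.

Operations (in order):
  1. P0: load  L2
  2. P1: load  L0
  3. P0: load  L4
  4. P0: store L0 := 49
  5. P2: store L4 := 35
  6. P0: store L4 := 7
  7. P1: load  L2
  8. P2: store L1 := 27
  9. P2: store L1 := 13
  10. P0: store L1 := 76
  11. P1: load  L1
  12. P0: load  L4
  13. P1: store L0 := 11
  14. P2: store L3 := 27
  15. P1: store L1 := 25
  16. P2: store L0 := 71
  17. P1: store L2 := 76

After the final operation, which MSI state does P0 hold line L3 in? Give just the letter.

1. P0: load  L2  bus=[BusRd]  L2: P0=S P1=I P2=I  mem[L2]=90
2. P1: load  L0  bus=[BusRd]  L0: P0=I P1=S P2=I  mem[L0]=30
3. P0: load  L4  bus=[BusRd]  L4: P0=S P1=I P2=I  mem[L4]=70
4. P0: store L0 := 49  bus=[BusRdX]  L0: P0=M P1=I P2=I  mem[L0]=30
5. P2: store L4 := 35  bus=[BusRdX]  L4: P0=I P1=I P2=M  mem[L4]=70
6. P0: store L4 := 7  bus=[BusRdX,Flush]  L4: P0=M P1=I P2=I  mem[L4]=35
7. P1: load  L2  bus=[BusRd]  L2: P0=S P1=S P2=I  mem[L2]=90
8. P2: store L1 := 27  bus=[BusRdX]  L1: P0=I P1=I P2=M  mem[L1]=30
9. P2: store L1 := 13  bus=[-]  L1: P0=I P1=I P2=M  mem[L1]=30
10. P0: store L1 := 76  bus=[BusRdX,Flush]  L1: P0=M P1=I P2=I  mem[L1]=13
11. P1: load  L1  bus=[BusRd,Flush]  L1: P0=S P1=S P2=I  mem[L1]=76
12. P0: load  L4  bus=[-]  L4: P0=M P1=I P2=I  mem[L4]=35
13. P1: store L0 := 11  bus=[BusRdX,Flush]  L0: P0=I P1=M P2=I  mem[L0]=49
14. P2: store L3 := 27  bus=[BusRdX]  L3: P0=I P1=I P2=M  mem[L3]=40
15. P1: store L1 := 25  bus=[BusRdX]  L1: P0=I P1=M P2=I  mem[L1]=76
16. P2: store L0 := 71  bus=[BusRdX,Flush]  L0: P0=I P1=I P2=M  mem[L0]=11
17. P1: store L2 := 76  bus=[BusRdX]  L2: P0=I P1=M P2=I  mem[L2]=90

state = I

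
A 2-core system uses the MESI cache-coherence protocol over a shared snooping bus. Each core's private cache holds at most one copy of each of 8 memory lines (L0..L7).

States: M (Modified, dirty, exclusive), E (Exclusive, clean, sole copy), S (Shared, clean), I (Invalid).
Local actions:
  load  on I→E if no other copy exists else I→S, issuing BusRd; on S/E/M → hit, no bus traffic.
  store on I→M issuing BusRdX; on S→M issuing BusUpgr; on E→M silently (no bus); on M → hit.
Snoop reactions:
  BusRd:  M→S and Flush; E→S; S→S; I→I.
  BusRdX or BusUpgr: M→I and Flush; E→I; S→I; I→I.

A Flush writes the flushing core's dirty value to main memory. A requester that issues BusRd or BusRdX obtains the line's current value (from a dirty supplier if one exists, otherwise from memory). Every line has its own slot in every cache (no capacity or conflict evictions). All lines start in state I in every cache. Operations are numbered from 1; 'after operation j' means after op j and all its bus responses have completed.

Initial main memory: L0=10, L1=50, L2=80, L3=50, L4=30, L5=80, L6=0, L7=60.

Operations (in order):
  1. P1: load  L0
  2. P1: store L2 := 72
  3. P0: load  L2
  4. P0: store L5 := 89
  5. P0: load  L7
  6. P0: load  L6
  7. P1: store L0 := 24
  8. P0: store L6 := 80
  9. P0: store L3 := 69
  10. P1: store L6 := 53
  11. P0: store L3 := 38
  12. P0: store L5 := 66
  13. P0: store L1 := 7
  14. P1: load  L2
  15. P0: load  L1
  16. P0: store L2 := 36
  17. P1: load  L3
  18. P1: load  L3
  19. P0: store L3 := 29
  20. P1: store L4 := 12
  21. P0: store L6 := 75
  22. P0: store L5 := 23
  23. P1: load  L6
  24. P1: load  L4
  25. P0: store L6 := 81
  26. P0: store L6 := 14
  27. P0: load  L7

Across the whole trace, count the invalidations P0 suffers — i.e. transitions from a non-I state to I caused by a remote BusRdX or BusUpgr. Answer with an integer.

invalidations = 1

[1] P1: load  L0 | P0:I, P1:E(10) | bus: BusRd
[2] P1: store L2 := 72 | P0:I, P1:M(72) | bus: BusRdX
[3] P0: load  L2 | P0:S(72), P1:S(72) | bus: BusRd,Flush
[4] P0: store L5 := 89 | P0:M(89), P1:I | bus: BusRdX
[5] P0: load  L7 | P0:E(60), P1:I | bus: BusRd
[6] P0: load  L6 | P0:E(0), P1:I | bus: BusRd
[7] P1: store L0 := 24 | P0:I, P1:M(24) | bus: none
[8] P0: store L6 := 80 | P0:M(80), P1:I | bus: none
[9] P0: store L3 := 69 | P0:M(69), P1:I | bus: BusRdX
[10] P1: store L6 := 53 | P0:I, P1:M(53) | bus: BusRdX,Flush
[11] P0: store L3 := 38 | P0:M(38), P1:I | bus: none
[12] P0: store L5 := 66 | P0:M(66), P1:I | bus: none
[13] P0: store L1 := 7 | P0:M(7), P1:I | bus: BusRdX
[14] P1: load  L2 | P0:S(72), P1:S(72) | bus: none
[15] P0: load  L1 | P0:M(7), P1:I | bus: none
[16] P0: store L2 := 36 | P0:M(36), P1:I | bus: BusUpgr
[17] P1: load  L3 | P0:S(38), P1:S(38) | bus: BusRd,Flush
[18] P1: load  L3 | P0:S(38), P1:S(38) | bus: none
[19] P0: store L3 := 29 | P0:M(29), P1:I | bus: BusUpgr
[20] P1: store L4 := 12 | P0:I, P1:M(12) | bus: BusRdX
[21] P0: store L6 := 75 | P0:M(75), P1:I | bus: BusRdX,Flush
[22] P0: store L5 := 23 | P0:M(23), P1:I | bus: none
[23] P1: load  L6 | P0:S(75), P1:S(75) | bus: BusRd,Flush
[24] P1: load  L4 | P0:I, P1:M(12) | bus: none
[25] P0: store L6 := 81 | P0:M(81), P1:I | bus: BusUpgr
[26] P0: store L6 := 14 | P0:M(14), P1:I | bus: none
[27] P0: load  L7 | P0:E(60), P1:I | bus: none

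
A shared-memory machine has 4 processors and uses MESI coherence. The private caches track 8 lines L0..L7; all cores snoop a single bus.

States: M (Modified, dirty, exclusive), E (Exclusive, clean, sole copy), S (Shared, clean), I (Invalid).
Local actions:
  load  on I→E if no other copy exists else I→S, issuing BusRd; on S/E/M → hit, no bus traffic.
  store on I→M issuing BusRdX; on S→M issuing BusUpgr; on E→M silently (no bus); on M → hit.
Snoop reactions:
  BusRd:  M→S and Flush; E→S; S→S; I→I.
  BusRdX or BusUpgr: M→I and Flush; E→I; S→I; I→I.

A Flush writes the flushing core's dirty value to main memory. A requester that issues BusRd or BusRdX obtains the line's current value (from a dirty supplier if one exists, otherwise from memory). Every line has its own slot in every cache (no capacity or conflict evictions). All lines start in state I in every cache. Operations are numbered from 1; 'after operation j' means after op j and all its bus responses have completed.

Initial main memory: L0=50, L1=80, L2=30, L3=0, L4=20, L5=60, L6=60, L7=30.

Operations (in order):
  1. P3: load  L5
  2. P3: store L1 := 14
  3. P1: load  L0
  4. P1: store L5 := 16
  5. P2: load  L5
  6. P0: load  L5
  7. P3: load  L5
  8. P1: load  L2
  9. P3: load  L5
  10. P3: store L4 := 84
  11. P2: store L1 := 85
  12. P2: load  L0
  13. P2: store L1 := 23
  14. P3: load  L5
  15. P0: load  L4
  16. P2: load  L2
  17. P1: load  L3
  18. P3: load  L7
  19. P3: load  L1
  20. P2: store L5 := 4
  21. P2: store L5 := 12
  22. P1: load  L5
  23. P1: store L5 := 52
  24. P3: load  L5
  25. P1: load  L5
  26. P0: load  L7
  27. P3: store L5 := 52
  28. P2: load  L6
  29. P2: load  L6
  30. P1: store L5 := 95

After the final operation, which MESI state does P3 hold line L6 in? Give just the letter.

state = I

  op1 P3: load  L5 → I/I/I/E on L5; bus BusRd; mem=60
  op2 P3: store L1 := 14 → I/I/I/M on L1; bus BusRdX; mem=80
  op3 P1: load  L0 → I/E/I/I on L0; bus BusRd; mem=50
  op4 P1: store L5 := 16 → I/M/I/I on L5; bus BusRdX; mem=60
  op5 P2: load  L5 → I/S/S/I on L5; bus BusRd Flush; mem=16
  op6 P0: load  L5 → S/S/S/I on L5; bus BusRd; mem=16
  op7 P3: load  L5 → S/S/S/S on L5; bus BusRd; mem=16
  op8 P1: load  L2 → I/E/I/I on L2; bus BusRd; mem=30
  op9 P3: load  L5 → S/S/S/S on L5; bus (none); mem=16
  op10 P3: store L4 := 84 → I/I/I/M on L4; bus BusRdX; mem=20
  op11 P2: store L1 := 85 → I/I/M/I on L1; bus BusRdX Flush; mem=14
  op12 P2: load  L0 → I/S/S/I on L0; bus BusRd; mem=50
  op13 P2: store L1 := 23 → I/I/M/I on L1; bus (none); mem=14
  op14 P3: load  L5 → S/S/S/S on L5; bus (none); mem=16
  op15 P0: load  L4 → S/I/I/S on L4; bus BusRd Flush; mem=84
  op16 P2: load  L2 → I/S/S/I on L2; bus BusRd; mem=30
  op17 P1: load  L3 → I/E/I/I on L3; bus BusRd; mem=0
  op18 P3: load  L7 → I/I/I/E on L7; bus BusRd; mem=30
  op19 P3: load  L1 → I/I/S/S on L1; bus BusRd Flush; mem=23
  op20 P2: store L5 := 4 → I/I/M/I on L5; bus BusUpgr; mem=16
  op21 P2: store L5 := 12 → I/I/M/I on L5; bus (none); mem=16
  op22 P1: load  L5 → I/S/S/I on L5; bus BusRd Flush; mem=12
  op23 P1: store L5 := 52 → I/M/I/I on L5; bus BusUpgr; mem=12
  op24 P3: load  L5 → I/S/I/S on L5; bus BusRd Flush; mem=52
  op25 P1: load  L5 → I/S/I/S on L5; bus (none); mem=52
  op26 P0: load  L7 → S/I/I/S on L7; bus BusRd; mem=30
  op27 P3: store L5 := 52 → I/I/I/M on L5; bus BusUpgr; mem=52
  op28 P2: load  L6 → I/I/E/I on L6; bus BusRd; mem=60
  op29 P2: load  L6 → I/I/E/I on L6; bus (none); mem=60
  op30 P1: store L5 := 95 → I/M/I/I on L5; bus BusRdX Flush; mem=52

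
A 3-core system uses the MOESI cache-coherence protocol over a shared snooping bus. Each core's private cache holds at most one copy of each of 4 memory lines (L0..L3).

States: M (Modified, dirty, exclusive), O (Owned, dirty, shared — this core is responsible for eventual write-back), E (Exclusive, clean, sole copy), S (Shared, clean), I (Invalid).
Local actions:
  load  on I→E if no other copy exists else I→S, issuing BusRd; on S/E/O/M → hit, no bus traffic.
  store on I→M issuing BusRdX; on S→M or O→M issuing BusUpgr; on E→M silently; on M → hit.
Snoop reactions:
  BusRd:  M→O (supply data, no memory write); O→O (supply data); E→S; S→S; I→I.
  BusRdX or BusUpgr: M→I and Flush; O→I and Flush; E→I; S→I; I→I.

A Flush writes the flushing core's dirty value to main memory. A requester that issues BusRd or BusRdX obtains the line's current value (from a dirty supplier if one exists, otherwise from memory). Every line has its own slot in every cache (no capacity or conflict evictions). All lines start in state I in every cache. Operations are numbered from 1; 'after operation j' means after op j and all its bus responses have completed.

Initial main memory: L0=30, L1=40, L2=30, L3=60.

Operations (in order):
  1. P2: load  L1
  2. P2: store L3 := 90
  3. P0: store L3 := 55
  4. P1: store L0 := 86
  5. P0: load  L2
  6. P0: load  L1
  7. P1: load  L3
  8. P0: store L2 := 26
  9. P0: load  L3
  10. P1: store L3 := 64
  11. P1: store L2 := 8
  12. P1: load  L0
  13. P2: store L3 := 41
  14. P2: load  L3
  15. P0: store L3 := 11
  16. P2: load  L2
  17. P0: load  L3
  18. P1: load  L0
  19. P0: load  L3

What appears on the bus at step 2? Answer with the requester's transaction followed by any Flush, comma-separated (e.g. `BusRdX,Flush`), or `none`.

bus = BusRdX

1. P2: load  L1  bus=[BusRd]  L1: P0=I P1=I P2=E  mem[L1]=40
2. P2: store L3 := 90  bus=[BusRdX]  L3: P0=I P1=I P2=M  mem[L3]=60
3. P0: store L3 := 55  bus=[BusRdX,Flush]  L3: P0=M P1=I P2=I  mem[L3]=90
4. P1: store L0 := 86  bus=[BusRdX]  L0: P0=I P1=M P2=I  mem[L0]=30
5. P0: load  L2  bus=[BusRd]  L2: P0=E P1=I P2=I  mem[L2]=30
6. P0: load  L1  bus=[BusRd]  L1: P0=S P1=I P2=S  mem[L1]=40
7. P1: load  L3  bus=[BusRd]  L3: P0=O P1=S P2=I  mem[L3]=90
8. P0: store L2 := 26  bus=[-]  L2: P0=M P1=I P2=I  mem[L2]=30
9. P0: load  L3  bus=[-]  L3: P0=O P1=S P2=I  mem[L3]=90
10. P1: store L3 := 64  bus=[BusUpgr,Flush]  L3: P0=I P1=M P2=I  mem[L3]=55
11. P1: store L2 := 8  bus=[BusRdX,Flush]  L2: P0=I P1=M P2=I  mem[L2]=26
12. P1: load  L0  bus=[-]  L0: P0=I P1=M P2=I  mem[L0]=30
13. P2: store L3 := 41  bus=[BusRdX,Flush]  L3: P0=I P1=I P2=M  mem[L3]=64
14. P2: load  L3  bus=[-]  L3: P0=I P1=I P2=M  mem[L3]=64
15. P0: store L3 := 11  bus=[BusRdX,Flush]  L3: P0=M P1=I P2=I  mem[L3]=41
16. P2: load  L2  bus=[BusRd]  L2: P0=I P1=O P2=S  mem[L2]=26
17. P0: load  L3  bus=[-]  L3: P0=M P1=I P2=I  mem[L3]=41
18. P1: load  L0  bus=[-]  L0: P0=I P1=M P2=I  mem[L0]=30
19. P0: load  L3  bus=[-]  L3: P0=M P1=I P2=I  mem[L3]=41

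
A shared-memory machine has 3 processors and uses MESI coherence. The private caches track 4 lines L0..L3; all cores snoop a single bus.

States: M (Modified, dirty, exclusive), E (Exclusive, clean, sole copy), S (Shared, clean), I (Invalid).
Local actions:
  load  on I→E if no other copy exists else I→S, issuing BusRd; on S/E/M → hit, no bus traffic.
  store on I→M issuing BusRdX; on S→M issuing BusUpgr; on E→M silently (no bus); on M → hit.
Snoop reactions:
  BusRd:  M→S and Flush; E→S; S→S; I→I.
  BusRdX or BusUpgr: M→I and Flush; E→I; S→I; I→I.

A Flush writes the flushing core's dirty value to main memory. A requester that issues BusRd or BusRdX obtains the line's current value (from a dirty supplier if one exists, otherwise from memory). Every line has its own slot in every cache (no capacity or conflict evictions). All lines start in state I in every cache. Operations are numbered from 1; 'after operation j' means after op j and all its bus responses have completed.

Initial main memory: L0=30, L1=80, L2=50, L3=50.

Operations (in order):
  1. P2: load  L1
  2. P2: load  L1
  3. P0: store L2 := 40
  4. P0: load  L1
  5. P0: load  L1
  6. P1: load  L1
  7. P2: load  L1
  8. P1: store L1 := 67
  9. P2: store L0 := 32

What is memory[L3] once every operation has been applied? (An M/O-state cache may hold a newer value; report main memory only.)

  op1 P2: load  L1 → I/I/E on L1; bus BusRd; mem=80
  op2 P2: load  L1 → I/I/E on L1; bus (none); mem=80
  op3 P0: store L2 := 40 → M/I/I on L2; bus BusRdX; mem=50
  op4 P0: load  L1 → S/I/S on L1; bus BusRd; mem=80
  op5 P0: load  L1 → S/I/S on L1; bus (none); mem=80
  op6 P1: load  L1 → S/S/S on L1; bus BusRd; mem=80
  op7 P2: load  L1 → S/S/S on L1; bus (none); mem=80
  op8 P1: store L1 := 67 → I/M/I on L1; bus BusUpgr; mem=80
  op9 P2: store L0 := 32 → I/I/M on L0; bus BusRdX; mem=30

memory[L3] = 50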